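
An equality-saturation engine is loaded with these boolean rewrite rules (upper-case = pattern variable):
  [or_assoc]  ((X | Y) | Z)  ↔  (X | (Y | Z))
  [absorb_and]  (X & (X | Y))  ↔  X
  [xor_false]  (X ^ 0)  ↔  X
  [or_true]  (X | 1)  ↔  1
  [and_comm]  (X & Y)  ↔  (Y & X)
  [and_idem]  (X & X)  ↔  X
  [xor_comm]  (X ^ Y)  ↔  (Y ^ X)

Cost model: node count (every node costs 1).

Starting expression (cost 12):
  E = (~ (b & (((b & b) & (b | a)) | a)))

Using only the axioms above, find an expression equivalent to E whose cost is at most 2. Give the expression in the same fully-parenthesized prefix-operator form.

1. [and_idem →] (b & b)  →  b;  E = (~ (b & ((b & (b | a)) | a)))
2. [absorb_and →] (b & (b | a))  →  b;  E = (~ (b & (b | a)))
3. [absorb_and →] (b & (b | a))  →  b;  cost 2 ≤ 2, done

(~ b)   [cost 2]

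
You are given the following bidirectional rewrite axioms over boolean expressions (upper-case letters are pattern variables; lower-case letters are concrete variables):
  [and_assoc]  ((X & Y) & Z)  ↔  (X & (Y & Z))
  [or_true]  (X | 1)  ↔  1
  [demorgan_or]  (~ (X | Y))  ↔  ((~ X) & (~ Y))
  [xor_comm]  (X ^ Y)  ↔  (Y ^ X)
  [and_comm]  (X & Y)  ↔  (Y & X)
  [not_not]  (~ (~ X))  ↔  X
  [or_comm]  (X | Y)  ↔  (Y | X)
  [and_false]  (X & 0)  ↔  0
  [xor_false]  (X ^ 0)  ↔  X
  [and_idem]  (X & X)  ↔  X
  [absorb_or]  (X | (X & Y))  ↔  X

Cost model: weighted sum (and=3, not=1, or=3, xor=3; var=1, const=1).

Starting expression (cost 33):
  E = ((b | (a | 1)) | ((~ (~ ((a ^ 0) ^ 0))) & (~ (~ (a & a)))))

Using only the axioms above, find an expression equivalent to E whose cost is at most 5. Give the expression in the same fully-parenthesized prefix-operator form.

(1) (~ (~ ((a ^ 0) ^ 0)))  =[not_not →]=  ((a ^ 0) ^ 0)    ⊢ ((b | (a | 1)) | (((a ^ 0) ^ 0) & (~ (~ (a & a)))))
(2) ((a ^ 0) ^ 0)  =[xor_false →]=  (a ^ 0)    ⊢ ((b | (a | 1)) | ((a ^ 0) & (~ (~ (a & a)))))
(3) (a | 1)  =[or_true →]=  1    ⊢ ((b | 1) | ((a ^ 0) & (~ (~ (a & a)))))
(4) (b | 1)  =[or_true →]=  1    ⊢ (1 | ((a ^ 0) & (~ (~ (a & a)))))
(5) (a ^ 0)  =[xor_false →]=  a    ⊢ (1 | (a & (~ (~ (a & a)))))
(6) (~ (~ (a & a)))  =[not_not →]=  (a & a)    ⊢ (1 | (a & (a & a)))
(7) (a & a)  =[and_idem →]=  a    ⊢ (1 | (a & a))
(8) (a & a)  =[and_idem →]=  a    ⊢ cost 5, within 5

(1 | a)   [cost 5]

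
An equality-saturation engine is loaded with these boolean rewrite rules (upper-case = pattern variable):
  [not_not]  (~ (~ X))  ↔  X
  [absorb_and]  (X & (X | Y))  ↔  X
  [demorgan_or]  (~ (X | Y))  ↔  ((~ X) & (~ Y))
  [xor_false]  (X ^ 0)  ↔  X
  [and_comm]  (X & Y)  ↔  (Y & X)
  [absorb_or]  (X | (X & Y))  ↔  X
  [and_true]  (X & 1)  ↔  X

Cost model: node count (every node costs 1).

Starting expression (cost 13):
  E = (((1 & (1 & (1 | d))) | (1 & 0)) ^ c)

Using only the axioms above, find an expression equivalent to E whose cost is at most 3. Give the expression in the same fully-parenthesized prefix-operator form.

step 1: absorb_and (→) rewrites (1 & (1 | d)) into 1, now (((1 & 1) | (1 & 0)) ^ c)
step 2: and_true (→) rewrites (1 & 1) into 1, now ((1 | (1 & 0)) ^ c)
step 3: absorb_or (→) rewrites (1 | (1 & 0)) into 1, reaching cost 3 (bound 3)

(1 ^ c)   [cost 3]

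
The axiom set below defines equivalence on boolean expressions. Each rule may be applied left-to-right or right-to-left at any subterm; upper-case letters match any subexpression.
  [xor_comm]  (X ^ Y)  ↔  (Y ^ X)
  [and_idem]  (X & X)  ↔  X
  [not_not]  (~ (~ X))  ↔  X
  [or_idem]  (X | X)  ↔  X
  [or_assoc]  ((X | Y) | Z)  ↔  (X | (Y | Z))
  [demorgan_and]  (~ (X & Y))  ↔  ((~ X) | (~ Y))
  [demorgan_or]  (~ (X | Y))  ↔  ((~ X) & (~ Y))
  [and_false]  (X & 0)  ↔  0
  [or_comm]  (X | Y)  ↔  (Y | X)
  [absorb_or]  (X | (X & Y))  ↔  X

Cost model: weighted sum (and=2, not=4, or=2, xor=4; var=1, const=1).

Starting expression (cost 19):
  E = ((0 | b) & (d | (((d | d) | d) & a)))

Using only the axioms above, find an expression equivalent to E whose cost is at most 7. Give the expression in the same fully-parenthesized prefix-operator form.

((0 | b) & d)   [cost 7]

(1) (d | d)  =[or_idem →]=  d    ⊢ ((0 | b) & (d | ((d | d) & a)))
(2) (d | d)  =[or_idem →]=  d    ⊢ ((0 | b) & (d | (d & a)))
(3) (d | (d & a))  =[absorb_or →]=  d    ⊢ cost 7, within 7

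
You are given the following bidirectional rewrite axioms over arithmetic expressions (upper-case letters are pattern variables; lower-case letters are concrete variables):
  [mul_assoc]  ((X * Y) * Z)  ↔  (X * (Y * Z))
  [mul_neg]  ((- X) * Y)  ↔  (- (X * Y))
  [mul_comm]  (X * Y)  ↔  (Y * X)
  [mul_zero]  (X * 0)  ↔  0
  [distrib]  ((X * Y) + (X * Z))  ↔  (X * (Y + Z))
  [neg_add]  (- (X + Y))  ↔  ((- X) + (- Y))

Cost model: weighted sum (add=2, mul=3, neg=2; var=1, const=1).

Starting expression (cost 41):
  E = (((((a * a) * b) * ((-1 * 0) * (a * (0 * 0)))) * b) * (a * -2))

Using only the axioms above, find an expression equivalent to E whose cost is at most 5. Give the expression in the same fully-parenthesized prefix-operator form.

(0 * -2)   [cost 5]

(1) (0 * 0)  =[mul_zero →]=  0    ⊢ (((((a * a) * b) * ((-1 * 0) * (a * 0))) * b) * (a * -2))
(2) (-1 * 0)  =[mul_zero →]=  0    ⊢ (((((a * a) * b) * (0 * (a * 0))) * b) * (a * -2))
(3) (a * 0)  =[mul_zero →]=  0    ⊢ (((((a * a) * b) * (0 * 0)) * b) * (a * -2))
(4) ((((a * a) * b) * (0 * 0)) * b)  =[mul_assoc →]=  (((a * a) * b) * ((0 * 0) * b))    ⊢ ((((a * a) * b) * ((0 * 0) * b)) * (a * -2))
(5) (0 * 0)  =[mul_zero →]=  0    ⊢ ((((a * a) * b) * (0 * b)) * (a * -2))
(6) ((a * a) * b)  =[mul_assoc →]=  (a * (a * b))    ⊢ (((a * (a * b)) * (0 * b)) * (a * -2))
(7) (a * b)  =[mul_comm →]=  (b * a)    ⊢ (((a * (b * a)) * (0 * b)) * (a * -2))
(8) (0 * b)  =[mul_comm →]=  (b * 0)    ⊢ (((a * (b * a)) * (b * 0)) * (a * -2))
(9) ((a * (b * a)) * (b * 0))  =[mul_assoc →]=  (a * ((b * a) * (b * 0)))    ⊢ ((a * ((b * a) * (b * 0))) * (a * -2))
(10) (b * 0)  =[mul_zero →]=  0    ⊢ ((a * ((b * a) * 0)) * (a * -2))
(11) ((b * a) * 0)  =[mul_assoc →]=  (b * (a * 0))    ⊢ ((a * (b * (a * 0))) * (a * -2))
(12) (a * 0)  =[mul_zero →]=  0    ⊢ ((a * (b * 0)) * (a * -2))
(13) (b * 0)  =[mul_zero →]=  0    ⊢ ((a * 0) * (a * -2))
(14) (a * 0)  =[mul_zero →]=  0    ⊢ (0 * (a * -2))
(15) (a * -2)  =[mul_comm →]=  (-2 * a)    ⊢ (0 * (-2 * a))
(16) (0 * (-2 * a))  =[mul_comm →]=  ((-2 * a) * 0)
(17) ((-2 * a) * 0)  =[mul_assoc →]=  (-2 * (a * 0))
(18) (-2 * (a * 0))  =[mul_comm →]=  ((a * 0) * -2)
(19) (a * 0)  =[mul_zero →]=  0    ⊢ cost 5, within 5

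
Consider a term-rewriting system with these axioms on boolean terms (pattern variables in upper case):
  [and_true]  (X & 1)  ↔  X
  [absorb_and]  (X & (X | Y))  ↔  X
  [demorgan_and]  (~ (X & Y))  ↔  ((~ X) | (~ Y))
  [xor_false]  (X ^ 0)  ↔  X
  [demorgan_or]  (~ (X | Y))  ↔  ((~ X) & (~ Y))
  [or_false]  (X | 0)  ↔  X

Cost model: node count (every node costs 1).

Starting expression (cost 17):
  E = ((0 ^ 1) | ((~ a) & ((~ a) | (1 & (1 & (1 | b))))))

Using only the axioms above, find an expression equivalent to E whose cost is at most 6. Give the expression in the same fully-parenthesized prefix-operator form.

((0 ^ 1) | (~ a))   [cost 6]

step 1: absorb_and (→) rewrites (1 & (1 | b)) into 1, now ((0 ^ 1) | ((~ a) & ((~ a) | (1 & 1))))
step 2: and_true (→) rewrites (1 & 1) into 1, now ((0 ^ 1) | ((~ a) & ((~ a) | 1)))
step 3: absorb_and (→) rewrites ((~ a) & ((~ a) | 1)) into (~ a), reaching cost 6 (bound 6)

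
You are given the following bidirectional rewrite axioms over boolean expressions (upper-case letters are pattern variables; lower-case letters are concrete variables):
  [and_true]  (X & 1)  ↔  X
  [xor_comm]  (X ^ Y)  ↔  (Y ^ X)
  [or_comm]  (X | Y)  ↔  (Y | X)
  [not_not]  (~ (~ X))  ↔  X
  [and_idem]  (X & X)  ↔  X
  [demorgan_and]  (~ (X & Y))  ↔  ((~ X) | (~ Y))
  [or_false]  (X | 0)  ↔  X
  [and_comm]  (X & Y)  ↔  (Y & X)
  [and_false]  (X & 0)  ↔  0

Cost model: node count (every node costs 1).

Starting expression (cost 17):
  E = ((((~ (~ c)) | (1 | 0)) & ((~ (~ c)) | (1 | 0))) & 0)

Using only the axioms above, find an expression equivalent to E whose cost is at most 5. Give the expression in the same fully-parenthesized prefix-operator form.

((c | 1) & 0)   [cost 5]

(1) (((~ (~ c)) | (1 | 0)) & ((~ (~ c)) | (1 | 0)))  =[and_idem →]=  ((~ (~ c)) | (1 | 0))    ⊢ (((~ (~ c)) | (1 | 0)) & 0)
(2) (1 | 0)  =[or_false →]=  1    ⊢ (((~ (~ c)) | 1) & 0)
(3) (~ (~ c))  =[not_not →]=  c    ⊢ cost 5, within 5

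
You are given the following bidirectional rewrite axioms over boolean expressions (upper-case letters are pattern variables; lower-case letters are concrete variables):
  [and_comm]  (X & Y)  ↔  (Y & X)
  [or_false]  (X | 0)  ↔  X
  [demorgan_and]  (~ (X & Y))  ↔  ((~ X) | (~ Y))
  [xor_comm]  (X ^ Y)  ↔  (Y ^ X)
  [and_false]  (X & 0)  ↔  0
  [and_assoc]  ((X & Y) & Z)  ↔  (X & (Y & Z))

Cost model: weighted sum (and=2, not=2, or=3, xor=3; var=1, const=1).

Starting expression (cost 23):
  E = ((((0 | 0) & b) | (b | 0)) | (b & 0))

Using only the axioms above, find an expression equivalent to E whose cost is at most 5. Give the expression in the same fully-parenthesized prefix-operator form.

(0 | b)   [cost 5]

(1) (0 | 0)  =[or_false →]=  0    ⊢ (((0 & b) | (b | 0)) | (b & 0))
(2) (b | 0)  =[or_false →]=  b    ⊢ (((0 & b) | b) | (b & 0))
(3) (0 & b)  =[and_comm →]=  (b & 0)    ⊢ (((b & 0) | b) | (b & 0))
(4) (b & 0)  =[and_false →]=  0    ⊢ (((b & 0) | b) | 0)
(5) (b & 0)  =[and_false →]=  0    ⊢ ((0 | b) | 0)
(6) ((0 | b) | 0)  =[or_false →]=  (0 | b)    ⊢ cost 5, within 5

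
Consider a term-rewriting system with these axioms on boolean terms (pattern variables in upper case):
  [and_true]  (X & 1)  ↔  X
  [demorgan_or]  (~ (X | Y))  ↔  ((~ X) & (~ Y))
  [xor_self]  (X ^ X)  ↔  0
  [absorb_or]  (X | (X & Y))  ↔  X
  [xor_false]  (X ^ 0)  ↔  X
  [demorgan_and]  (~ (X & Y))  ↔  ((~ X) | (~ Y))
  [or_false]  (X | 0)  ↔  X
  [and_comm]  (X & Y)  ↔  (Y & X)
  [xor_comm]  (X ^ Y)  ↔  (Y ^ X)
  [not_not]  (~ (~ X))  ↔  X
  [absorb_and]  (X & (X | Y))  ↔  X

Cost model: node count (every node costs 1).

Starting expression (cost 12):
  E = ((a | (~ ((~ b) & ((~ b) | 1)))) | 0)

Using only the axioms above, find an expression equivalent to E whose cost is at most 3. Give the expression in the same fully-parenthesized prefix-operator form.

(a | b)   [cost 3]

step 1: absorb_and (→) rewrites ((~ b) & ((~ b) | 1)) into (~ b), now ((a | (~ (~ b))) | 0)
step 2: or_false (→) rewrites ((a | (~ (~ b))) | 0) into (a | (~ (~ b)))
step 3: not_not (→) rewrites (~ (~ b)) into b, reaching cost 3 (bound 3)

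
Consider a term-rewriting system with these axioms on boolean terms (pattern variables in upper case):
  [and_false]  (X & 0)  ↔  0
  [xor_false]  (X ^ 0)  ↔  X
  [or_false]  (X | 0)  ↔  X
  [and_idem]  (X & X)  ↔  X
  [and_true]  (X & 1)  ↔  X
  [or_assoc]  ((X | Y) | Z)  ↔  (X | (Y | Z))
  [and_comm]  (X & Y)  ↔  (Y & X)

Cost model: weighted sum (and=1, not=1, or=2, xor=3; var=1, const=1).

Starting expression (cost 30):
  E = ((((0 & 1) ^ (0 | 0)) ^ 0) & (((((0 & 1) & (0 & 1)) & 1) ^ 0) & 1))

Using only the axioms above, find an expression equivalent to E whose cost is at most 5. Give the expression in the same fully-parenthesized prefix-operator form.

(0 ^ 0)   [cost 5]

1. [and_idem →] ((0 & 1) & (0 & 1))  →  (0 & 1);  E = ((((0 & 1) ^ (0 | 0)) ^ 0) & ((((0 & 1) & 1) ^ 0) & 1))
2. [and_true →] (0 & 1)  →  0;  E = ((((0 & 1) ^ (0 | 0)) ^ 0) & (((0 & 1) ^ 0) & 1))
3. [xor_false →] (((0 & 1) ^ (0 | 0)) ^ 0)  →  ((0 & 1) ^ (0 | 0));  E = (((0 & 1) ^ (0 | 0)) & (((0 & 1) ^ 0) & 1))
4. [or_false →] (0 | 0)  →  0;  E = (((0 & 1) ^ 0) & (((0 & 1) ^ 0) & 1))
5. [and_true →] (((0 & 1) ^ 0) & 1)  →  ((0 & 1) ^ 0);  E = (((0 & 1) ^ 0) & ((0 & 1) ^ 0))
6. [and_idem →] (((0 & 1) ^ 0) & ((0 & 1) ^ 0))  →  ((0 & 1) ^ 0)
7. [and_true →] (0 & 1)  →  0;  cost 5 ≤ 5, done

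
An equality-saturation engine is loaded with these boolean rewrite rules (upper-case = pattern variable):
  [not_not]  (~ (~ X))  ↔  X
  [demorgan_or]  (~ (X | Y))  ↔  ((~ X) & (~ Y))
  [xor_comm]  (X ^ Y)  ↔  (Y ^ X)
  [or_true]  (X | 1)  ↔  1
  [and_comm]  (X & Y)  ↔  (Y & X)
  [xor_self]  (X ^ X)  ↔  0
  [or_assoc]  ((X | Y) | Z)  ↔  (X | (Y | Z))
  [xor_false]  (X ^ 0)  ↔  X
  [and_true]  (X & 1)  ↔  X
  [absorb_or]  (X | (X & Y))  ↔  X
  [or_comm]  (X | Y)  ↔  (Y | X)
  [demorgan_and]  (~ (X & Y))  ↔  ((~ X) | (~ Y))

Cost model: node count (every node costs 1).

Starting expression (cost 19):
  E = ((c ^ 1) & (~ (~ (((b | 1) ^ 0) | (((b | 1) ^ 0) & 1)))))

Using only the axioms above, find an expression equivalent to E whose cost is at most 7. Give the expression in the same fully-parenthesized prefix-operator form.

((c ^ 1) & (b | 1))   [cost 7]

1. [absorb_or →] (((b | 1) ^ 0) | (((b | 1) ^ 0) & 1))  →  ((b | 1) ^ 0);  E = ((c ^ 1) & (~ (~ ((b | 1) ^ 0))))
2. [not_not →] (~ (~ ((b | 1) ^ 0)))  →  ((b | 1) ^ 0);  E = ((c ^ 1) & ((b | 1) ^ 0))
3. [xor_false →] ((b | 1) ^ 0)  →  (b | 1);  cost 7 ≤ 7, done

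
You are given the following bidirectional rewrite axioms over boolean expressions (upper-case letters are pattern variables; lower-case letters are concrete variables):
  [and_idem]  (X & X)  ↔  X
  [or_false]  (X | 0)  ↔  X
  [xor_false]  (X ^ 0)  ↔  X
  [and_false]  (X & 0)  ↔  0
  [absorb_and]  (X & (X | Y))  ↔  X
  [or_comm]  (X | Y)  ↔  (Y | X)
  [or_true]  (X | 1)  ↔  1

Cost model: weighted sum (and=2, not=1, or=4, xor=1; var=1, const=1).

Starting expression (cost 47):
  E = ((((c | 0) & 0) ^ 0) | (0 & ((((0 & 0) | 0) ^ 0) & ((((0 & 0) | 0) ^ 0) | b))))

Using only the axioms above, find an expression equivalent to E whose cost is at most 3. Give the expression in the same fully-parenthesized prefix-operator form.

(0 ^ 0)   [cost 3]

(1) ((((0 & 0) | 0) ^ 0) & ((((0 & 0) | 0) ^ 0) | b))  =[absorb_and →]=  (((0 & 0) | 0) ^ 0)    ⊢ ((((c | 0) & 0) ^ 0) | (0 & (((0 & 0) | 0) ^ 0)))
(2) (0 & 0)  =[and_idem →]=  0    ⊢ ((((c | 0) & 0) ^ 0) | (0 & ((0 | 0) ^ 0)))
(3) ((0 | 0) ^ 0)  =[xor_false →]=  (0 | 0)    ⊢ ((((c | 0) & 0) ^ 0) | (0 & (0 | 0)))
(4) (c | 0)  =[or_false →]=  c    ⊢ (((c & 0) ^ 0) | (0 & (0 | 0)))
(5) (0 & (0 | 0))  =[absorb_and →]=  0    ⊢ (((c & 0) ^ 0) | 0)
(6) (((c & 0) ^ 0) | 0)  =[or_false →]=  ((c & 0) ^ 0)
(7) (c & 0)  =[and_false →]=  0    ⊢ cost 3, within 3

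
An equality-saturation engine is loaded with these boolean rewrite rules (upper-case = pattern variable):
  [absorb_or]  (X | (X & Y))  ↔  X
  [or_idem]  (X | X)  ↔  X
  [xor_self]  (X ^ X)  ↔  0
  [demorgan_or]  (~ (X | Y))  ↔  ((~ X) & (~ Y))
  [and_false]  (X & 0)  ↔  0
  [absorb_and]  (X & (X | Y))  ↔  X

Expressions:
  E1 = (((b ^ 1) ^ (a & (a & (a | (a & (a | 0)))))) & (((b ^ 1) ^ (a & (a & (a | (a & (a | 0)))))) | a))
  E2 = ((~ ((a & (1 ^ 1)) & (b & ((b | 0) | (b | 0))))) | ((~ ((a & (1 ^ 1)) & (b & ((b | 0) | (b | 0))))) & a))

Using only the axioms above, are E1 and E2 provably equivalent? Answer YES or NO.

NO

Every axiom is a valid identity, so a rewrite proof would force E1 and E2 to agree under every assignment.
At a=0, b=1: E1 = 0 but E2 = 1; they differ, so no derivation exists.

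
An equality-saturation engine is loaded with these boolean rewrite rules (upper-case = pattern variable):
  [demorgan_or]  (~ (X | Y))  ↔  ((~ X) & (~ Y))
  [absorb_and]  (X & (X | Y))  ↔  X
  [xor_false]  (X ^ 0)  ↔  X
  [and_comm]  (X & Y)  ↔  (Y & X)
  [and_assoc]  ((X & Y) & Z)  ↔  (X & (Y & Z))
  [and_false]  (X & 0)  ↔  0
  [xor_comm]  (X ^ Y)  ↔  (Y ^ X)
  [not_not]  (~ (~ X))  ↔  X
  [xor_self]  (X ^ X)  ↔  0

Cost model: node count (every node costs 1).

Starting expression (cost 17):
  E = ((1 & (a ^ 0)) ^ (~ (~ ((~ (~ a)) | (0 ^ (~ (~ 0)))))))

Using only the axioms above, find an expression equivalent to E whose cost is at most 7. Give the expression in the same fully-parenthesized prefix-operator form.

((1 & a) ^ (a | 0))   [cost 7]

(1) (~ (~ ((~ (~ a)) | (0 ^ (~ (~ 0))))))  =[not_not →]=  ((~ (~ a)) | (0 ^ (~ (~ 0))))    ⊢ ((1 & (a ^ 0)) ^ ((~ (~ a)) | (0 ^ (~ (~ 0)))))
(2) (~ (~ a))  =[not_not →]=  a    ⊢ ((1 & (a ^ 0)) ^ (a | (0 ^ (~ (~ 0)))))
(3) (~ (~ 0))  =[not_not →]=  0    ⊢ ((1 & (a ^ 0)) ^ (a | (0 ^ 0)))
(4) (a ^ 0)  =[xor_false →]=  a    ⊢ ((1 & a) ^ (a | (0 ^ 0)))
(5) (0 ^ 0)  =[xor_false →]=  0    ⊢ cost 7, within 7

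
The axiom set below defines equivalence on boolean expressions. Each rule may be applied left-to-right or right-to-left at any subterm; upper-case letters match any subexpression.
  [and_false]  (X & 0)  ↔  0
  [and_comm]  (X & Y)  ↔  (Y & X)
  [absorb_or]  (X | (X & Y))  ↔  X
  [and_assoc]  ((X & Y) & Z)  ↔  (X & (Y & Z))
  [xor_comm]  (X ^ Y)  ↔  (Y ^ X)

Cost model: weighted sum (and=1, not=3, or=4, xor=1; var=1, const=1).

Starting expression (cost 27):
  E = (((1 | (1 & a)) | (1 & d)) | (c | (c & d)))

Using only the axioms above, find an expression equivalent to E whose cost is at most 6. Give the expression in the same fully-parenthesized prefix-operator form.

(1 | c)   [cost 6]

step 1: absorb_or (→) rewrites (c | (c & d)) into c, now (((1 | (1 & a)) | (1 & d)) | c)
step 2: absorb_or (→) rewrites (1 | (1 & a)) into 1, now ((1 | (1 & d)) | c)
step 3: absorb_or (→) rewrites (1 | (1 & d)) into 1, reaching cost 6 (bound 6)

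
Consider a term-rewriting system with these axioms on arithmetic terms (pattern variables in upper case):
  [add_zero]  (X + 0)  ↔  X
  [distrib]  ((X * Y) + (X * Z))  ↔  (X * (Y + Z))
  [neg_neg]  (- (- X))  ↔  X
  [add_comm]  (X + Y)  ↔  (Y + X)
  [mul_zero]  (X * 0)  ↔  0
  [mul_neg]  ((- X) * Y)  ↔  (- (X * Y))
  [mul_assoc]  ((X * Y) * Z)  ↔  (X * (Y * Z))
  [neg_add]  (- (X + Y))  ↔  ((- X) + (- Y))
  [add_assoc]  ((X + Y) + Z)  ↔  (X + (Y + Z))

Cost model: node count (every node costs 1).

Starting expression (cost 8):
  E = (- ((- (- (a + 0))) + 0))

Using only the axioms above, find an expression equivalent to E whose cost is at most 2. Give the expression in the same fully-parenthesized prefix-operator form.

(- a)   [cost 2]

(1) (a + 0)  =[add_zero →]=  a    ⊢ (- ((- (- a)) + 0))
(2) ((- (- a)) + 0)  =[add_zero →]=  (- (- a))    ⊢ (- (- (- a)))
(3) (- (- (- a)))  =[neg_neg →]=  (- a)    ⊢ cost 2, within 2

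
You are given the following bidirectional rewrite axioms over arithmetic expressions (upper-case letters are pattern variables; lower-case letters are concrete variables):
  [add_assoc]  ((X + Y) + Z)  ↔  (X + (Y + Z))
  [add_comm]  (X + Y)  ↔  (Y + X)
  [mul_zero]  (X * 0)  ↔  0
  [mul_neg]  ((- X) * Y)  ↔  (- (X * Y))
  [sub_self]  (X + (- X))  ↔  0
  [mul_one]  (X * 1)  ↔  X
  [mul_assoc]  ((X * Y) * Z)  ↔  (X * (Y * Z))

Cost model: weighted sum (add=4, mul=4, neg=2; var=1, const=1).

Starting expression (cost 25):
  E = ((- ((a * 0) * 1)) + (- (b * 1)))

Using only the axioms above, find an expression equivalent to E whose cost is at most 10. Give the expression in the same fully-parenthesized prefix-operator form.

((- 0) + (- b))   [cost 10]

step 1: mul_one (→) rewrites ((a * 0) * 1) into (a * 0), now ((- (a * 0)) + (- (b * 1)))
step 2: mul_zero (→) rewrites (a * 0) into 0, now ((- 0) + (- (b * 1)))
step 3: mul_one (→) rewrites (b * 1) into b, reaching cost 10 (bound 10)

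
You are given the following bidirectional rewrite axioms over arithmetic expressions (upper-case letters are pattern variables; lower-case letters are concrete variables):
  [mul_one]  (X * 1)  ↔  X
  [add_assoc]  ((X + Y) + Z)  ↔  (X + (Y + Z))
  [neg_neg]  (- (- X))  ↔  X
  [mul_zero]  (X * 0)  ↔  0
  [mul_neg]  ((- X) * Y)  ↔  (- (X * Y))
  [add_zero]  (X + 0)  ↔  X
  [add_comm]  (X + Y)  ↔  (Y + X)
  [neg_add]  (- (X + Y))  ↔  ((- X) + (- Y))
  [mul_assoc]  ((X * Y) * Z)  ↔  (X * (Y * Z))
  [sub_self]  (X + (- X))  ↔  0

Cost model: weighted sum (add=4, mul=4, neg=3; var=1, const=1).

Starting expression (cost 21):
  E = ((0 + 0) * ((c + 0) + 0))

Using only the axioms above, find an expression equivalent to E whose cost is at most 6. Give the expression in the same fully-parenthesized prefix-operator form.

(1) ((c + 0) + 0)  =[add_zero →]=  (c + 0)    ⊢ ((0 + 0) * (c + 0))
(2) (0 + 0)  =[add_zero →]=  0    ⊢ (0 * (c + 0))
(3) (c + 0)  =[add_zero →]=  c    ⊢ cost 6, within 6

(0 * c)   [cost 6]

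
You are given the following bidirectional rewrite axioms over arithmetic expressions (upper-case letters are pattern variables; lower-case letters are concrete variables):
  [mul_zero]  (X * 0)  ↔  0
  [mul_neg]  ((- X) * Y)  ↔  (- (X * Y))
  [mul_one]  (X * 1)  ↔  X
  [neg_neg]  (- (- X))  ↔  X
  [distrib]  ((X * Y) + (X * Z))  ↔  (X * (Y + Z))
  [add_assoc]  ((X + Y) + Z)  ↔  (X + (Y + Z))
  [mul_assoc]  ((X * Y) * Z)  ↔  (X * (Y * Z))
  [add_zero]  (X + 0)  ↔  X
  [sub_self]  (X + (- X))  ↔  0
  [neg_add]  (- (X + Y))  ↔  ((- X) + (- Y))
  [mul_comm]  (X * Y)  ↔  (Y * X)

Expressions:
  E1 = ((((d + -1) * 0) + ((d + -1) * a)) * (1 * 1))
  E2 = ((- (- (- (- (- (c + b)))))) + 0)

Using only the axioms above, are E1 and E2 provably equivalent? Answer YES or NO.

NO

The axioms are sound identities: if E1 ↔* E2 then E1 and E2 evaluate identically under any assignment.
Under a=0, b=0, c=1, d=0: E1 evaluates to 0, E2 to -1. Distinct ⇒ no rewrite sequence connects them.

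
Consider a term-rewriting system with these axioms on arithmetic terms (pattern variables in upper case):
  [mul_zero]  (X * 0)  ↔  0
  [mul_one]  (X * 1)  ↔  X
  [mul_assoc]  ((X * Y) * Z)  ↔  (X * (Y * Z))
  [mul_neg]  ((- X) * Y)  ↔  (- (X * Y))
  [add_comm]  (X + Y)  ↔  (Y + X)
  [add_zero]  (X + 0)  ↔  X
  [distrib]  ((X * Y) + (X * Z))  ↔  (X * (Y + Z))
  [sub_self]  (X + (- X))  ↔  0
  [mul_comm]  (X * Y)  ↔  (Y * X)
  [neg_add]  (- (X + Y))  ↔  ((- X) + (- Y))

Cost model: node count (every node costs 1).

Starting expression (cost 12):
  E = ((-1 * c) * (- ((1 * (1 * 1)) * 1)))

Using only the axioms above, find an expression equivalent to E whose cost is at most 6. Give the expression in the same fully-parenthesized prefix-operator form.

((-1 * c) * (- 1))   [cost 6]

(1) ((1 * (1 * 1)) * 1)  =[mul_one →]=  (1 * (1 * 1))    ⊢ ((-1 * c) * (- (1 * (1 * 1))))
(2) (1 * 1)  =[mul_one →]=  1    ⊢ ((-1 * c) * (- (1 * 1)))
(3) (1 * 1)  =[mul_one →]=  1    ⊢ cost 6, within 6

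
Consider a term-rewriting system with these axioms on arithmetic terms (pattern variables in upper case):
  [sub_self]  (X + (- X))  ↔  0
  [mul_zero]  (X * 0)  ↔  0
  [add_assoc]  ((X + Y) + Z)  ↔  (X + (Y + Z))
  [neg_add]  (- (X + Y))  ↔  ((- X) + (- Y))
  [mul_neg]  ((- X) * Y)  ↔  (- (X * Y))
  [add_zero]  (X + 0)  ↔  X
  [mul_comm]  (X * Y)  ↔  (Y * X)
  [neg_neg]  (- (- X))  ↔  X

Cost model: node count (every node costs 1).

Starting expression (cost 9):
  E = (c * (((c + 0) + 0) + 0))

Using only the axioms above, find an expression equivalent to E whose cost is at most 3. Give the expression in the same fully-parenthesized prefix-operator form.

step 1: add_zero (→) rewrites (((c + 0) + 0) + 0) into ((c + 0) + 0), now (c * ((c + 0) + 0))
step 2: add_zero (→) rewrites (c + 0) into c, now (c * (c + 0))
step 3: add_zero (→) rewrites (c + 0) into c, reaching cost 3 (bound 3)

(c * c)   [cost 3]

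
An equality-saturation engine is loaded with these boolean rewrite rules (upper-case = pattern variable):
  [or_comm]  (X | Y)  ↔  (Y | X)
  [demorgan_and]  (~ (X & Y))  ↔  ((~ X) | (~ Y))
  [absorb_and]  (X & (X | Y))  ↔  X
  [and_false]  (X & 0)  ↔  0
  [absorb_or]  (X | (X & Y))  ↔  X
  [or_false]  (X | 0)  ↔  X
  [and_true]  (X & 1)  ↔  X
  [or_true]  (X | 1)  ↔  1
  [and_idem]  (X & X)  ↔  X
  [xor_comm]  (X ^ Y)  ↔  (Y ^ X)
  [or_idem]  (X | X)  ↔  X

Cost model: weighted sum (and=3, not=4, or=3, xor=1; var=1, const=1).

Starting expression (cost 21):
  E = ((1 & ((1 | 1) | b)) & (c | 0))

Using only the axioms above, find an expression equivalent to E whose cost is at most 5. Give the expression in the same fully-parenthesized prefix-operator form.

(1 & c)   [cost 5]

step 1: or_idem (→) rewrites (1 | 1) into 1, now ((1 & (1 | b)) & (c | 0))
step 2: absorb_and (→) rewrites (1 & (1 | b)) into 1, now (1 & (c | 0))
step 3: or_false (→) rewrites (c | 0) into c, reaching cost 5 (bound 5)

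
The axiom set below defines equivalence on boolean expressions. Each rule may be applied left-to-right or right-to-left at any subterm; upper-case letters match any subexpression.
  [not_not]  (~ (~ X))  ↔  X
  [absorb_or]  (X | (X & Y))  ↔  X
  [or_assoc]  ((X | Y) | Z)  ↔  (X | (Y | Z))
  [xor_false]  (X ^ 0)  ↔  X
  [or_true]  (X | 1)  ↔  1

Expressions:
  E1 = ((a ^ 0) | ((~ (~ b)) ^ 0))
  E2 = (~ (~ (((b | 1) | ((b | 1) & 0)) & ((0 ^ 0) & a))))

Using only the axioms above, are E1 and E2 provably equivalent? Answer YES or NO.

NO

All listed rules preserve value, hence provable equivalence implies equal values everywhere; look for a separating assignment.
a=0, b=1 gives E1 ↦ 1, E2 ↦ 0; values differ ⇒ not provably equivalent.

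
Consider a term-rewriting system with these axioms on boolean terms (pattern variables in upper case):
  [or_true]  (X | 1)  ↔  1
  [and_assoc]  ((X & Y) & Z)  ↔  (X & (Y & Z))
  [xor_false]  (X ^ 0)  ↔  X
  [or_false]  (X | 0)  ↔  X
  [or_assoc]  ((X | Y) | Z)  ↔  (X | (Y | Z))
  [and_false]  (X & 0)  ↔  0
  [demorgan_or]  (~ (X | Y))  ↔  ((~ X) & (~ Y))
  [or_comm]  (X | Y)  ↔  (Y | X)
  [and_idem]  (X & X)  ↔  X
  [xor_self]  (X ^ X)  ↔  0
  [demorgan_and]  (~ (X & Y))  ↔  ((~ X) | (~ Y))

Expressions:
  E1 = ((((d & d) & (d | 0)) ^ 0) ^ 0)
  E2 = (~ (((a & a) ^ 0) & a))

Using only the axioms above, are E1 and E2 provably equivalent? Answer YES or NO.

Every axiom is a valid identity, so a rewrite proof would force E1 and E2 to agree under every assignment.
At a=0, d=0: E1 = 0 but E2 = 1; they differ, so no derivation exists.

NO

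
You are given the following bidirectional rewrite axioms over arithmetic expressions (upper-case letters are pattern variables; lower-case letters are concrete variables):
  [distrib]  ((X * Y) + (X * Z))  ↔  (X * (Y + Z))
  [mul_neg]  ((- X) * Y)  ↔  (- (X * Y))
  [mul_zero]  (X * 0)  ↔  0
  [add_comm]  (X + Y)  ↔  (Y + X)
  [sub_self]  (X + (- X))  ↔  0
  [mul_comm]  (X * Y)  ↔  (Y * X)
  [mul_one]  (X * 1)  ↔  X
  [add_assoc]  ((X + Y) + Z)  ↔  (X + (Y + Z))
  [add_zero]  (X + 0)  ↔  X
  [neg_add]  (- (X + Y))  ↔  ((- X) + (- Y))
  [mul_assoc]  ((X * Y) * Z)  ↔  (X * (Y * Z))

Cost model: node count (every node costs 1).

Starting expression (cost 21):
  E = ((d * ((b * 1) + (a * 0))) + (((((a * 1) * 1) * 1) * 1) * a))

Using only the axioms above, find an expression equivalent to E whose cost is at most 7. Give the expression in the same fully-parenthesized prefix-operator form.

(1) (a * 1)  =[mul_one →]=  a    ⊢ ((d * ((b * 1) + (a * 0))) + ((((a * 1) * 1) * 1) * a))
(2) (a * 1)  =[mul_one →]=  a    ⊢ ((d * ((b * 1) + (a * 0))) + (((a * 1) * 1) * a))
(3) (a * 0)  =[mul_zero →]=  0    ⊢ ((d * ((b * 1) + 0)) + (((a * 1) * 1) * a))
(4) ((b * 1) + 0)  =[add_zero →]=  (b * 1)    ⊢ ((d * (b * 1)) + (((a * 1) * 1) * a))
(5) ((a * 1) * 1)  =[mul_one →]=  (a * 1)    ⊢ ((d * (b * 1)) + ((a * 1) * a))
(6) (a * 1)  =[mul_one →]=  a    ⊢ ((d * (b * 1)) + (a * a))
(7) (b * 1)  =[mul_one →]=  b    ⊢ cost 7, within 7

((d * b) + (a * a))   [cost 7]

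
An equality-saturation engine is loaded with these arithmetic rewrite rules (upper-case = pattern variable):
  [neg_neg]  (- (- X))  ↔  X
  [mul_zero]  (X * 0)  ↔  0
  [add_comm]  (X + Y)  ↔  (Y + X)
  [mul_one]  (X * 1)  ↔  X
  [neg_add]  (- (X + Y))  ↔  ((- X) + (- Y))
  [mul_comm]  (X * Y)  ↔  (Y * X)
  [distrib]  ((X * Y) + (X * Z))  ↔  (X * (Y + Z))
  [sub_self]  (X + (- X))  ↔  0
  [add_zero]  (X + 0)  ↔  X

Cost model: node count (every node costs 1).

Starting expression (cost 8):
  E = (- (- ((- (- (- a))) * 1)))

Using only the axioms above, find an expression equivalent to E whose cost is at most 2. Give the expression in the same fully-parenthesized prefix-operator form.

1. [neg_neg →] (- (- a))  →  a;  E = (- (- ((- a) * 1)))
2. [neg_neg →] (- (- ((- a) * 1)))  →  ((- a) * 1)
3. [mul_one →] ((- a) * 1)  →  (- a);  cost 2 ≤ 2, done

(- a)   [cost 2]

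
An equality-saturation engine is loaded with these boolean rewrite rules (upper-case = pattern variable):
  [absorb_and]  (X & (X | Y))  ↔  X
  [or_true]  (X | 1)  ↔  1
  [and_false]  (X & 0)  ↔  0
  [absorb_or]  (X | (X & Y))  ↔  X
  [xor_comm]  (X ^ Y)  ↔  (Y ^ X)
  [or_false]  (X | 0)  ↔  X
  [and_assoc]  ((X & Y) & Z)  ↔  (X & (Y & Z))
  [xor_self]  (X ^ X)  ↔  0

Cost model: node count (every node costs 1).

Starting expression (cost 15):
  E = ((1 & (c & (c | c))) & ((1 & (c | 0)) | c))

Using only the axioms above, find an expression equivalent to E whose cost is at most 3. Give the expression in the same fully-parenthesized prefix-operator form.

(1 & c)   [cost 3]

(1) (c & (c | c))  =[absorb_and →]=  c    ⊢ ((1 & c) & ((1 & (c | 0)) | c))
(2) (c | 0)  =[or_false →]=  c    ⊢ ((1 & c) & ((1 & c) | c))
(3) ((1 & c) & ((1 & c) | c))  =[absorb_and →]=  (1 & c)    ⊢ cost 3, within 3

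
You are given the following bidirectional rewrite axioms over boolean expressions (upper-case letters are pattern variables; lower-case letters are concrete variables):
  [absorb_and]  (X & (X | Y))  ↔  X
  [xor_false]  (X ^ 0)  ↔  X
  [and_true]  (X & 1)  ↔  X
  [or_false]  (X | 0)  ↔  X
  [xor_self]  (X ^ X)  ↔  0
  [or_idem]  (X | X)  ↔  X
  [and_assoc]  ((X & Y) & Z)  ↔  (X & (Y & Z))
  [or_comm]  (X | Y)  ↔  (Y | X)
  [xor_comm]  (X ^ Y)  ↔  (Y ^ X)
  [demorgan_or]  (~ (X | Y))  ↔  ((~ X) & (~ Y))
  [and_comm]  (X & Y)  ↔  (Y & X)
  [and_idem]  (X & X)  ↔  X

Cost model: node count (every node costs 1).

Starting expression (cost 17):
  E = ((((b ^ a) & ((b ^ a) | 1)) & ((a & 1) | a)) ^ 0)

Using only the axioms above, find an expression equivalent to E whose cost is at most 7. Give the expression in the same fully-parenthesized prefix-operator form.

step 1: absorb_and (→) rewrites ((b ^ a) & ((b ^ a) | 1)) into (b ^ a), now (((b ^ a) & ((a & 1) | a)) ^ 0)
step 2: and_true (→) rewrites (a & 1) into a, now (((b ^ a) & (a | a)) ^ 0)
step 3: xor_false (→) rewrites (((b ^ a) & (a | a)) ^ 0) into ((b ^ a) & (a | a)), reaching cost 7 (bound 7)

((b ^ a) & (a | a))   [cost 7]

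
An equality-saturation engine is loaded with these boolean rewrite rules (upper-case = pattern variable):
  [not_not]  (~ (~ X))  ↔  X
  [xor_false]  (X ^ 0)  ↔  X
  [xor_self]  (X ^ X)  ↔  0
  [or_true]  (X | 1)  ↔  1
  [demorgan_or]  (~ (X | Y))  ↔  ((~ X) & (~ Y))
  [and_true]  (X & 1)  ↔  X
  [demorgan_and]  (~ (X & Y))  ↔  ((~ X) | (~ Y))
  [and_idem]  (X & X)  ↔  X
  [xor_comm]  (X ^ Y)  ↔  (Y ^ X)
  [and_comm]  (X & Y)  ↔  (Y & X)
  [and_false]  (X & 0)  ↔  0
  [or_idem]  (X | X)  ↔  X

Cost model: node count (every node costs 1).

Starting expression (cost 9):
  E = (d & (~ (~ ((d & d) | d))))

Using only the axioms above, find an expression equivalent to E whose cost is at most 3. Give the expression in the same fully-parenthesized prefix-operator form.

step 1: and_idem (→) rewrites (d & d) into d, now (d & (~ (~ (d | d))))
step 2: or_idem (→) rewrites (d | d) into d, now (d & (~ (~ d)))
step 3: and_comm (→) rewrites (d & (~ (~ d))) into ((~ (~ d)) & d)
step 4: not_not (→) rewrites (~ (~ d)) into d, reaching cost 3 (bound 3)

(d & d)   [cost 3]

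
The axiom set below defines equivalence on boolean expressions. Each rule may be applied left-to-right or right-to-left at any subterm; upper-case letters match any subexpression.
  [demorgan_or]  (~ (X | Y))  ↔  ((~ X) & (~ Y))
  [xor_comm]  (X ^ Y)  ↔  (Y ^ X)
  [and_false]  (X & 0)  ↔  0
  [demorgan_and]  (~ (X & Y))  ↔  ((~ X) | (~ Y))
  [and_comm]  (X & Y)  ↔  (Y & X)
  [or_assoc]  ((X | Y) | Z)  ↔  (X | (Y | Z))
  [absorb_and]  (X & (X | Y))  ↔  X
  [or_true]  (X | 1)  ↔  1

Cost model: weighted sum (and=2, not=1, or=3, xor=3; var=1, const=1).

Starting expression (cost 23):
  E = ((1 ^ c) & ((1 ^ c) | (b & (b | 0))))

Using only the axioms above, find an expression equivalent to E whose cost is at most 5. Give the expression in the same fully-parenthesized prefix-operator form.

(1 ^ c)   [cost 5]

1. [absorb_and →] (b & (b | 0))  →  b;  E = ((1 ^ c) & ((1 ^ c) | b))
2. [absorb_and →] ((1 ^ c) & ((1 ^ c) | b))  →  (1 ^ c);  cost 5 ≤ 5, done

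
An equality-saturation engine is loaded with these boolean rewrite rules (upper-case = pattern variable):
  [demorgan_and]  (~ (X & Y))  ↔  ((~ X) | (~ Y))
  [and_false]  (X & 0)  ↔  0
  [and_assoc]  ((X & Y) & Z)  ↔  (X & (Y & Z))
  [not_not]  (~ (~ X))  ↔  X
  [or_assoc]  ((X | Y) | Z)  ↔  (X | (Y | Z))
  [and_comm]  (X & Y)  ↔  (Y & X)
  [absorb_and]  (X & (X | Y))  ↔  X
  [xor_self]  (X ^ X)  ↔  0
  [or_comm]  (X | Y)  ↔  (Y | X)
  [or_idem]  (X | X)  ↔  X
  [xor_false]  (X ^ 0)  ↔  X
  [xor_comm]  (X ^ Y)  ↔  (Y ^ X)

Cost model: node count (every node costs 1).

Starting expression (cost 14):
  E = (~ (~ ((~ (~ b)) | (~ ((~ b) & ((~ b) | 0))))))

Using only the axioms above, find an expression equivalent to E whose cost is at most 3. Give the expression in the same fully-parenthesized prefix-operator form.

(~ (~ b))   [cost 3]

(1) (~ (~ ((~ (~ b)) | (~ ((~ b) & ((~ b) | 0))))))  =[not_not →]=  ((~ (~ b)) | (~ ((~ b) & ((~ b) | 0))))
(2) ((~ b) & ((~ b) | 0))  =[absorb_and →]=  (~ b)    ⊢ ((~ (~ b)) | (~ (~ b)))
(3) ((~ (~ b)) | (~ (~ b)))  =[or_idem →]=  (~ (~ b))    ⊢ cost 3, within 3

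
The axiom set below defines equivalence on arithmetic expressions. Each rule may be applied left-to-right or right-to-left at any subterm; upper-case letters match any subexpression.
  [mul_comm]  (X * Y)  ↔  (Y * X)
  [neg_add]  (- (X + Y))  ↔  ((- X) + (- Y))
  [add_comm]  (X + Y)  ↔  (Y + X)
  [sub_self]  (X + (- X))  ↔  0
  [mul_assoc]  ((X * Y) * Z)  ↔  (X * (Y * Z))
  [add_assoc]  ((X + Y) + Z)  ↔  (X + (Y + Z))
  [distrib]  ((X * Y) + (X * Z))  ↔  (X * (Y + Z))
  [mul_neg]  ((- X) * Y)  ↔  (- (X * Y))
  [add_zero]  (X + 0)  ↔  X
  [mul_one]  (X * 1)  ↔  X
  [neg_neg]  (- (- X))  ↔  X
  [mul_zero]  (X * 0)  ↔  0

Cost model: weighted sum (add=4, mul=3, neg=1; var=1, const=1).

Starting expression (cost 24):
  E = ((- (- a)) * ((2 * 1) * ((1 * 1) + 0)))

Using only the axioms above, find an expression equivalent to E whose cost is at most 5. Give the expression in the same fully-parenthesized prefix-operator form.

1. [mul_one →] (1 * 1)  →  1;  E = ((- (- a)) * ((2 * 1) * (1 + 0)))
2. [add_zero →] (1 + 0)  →  1;  E = ((- (- a)) * ((2 * 1) * 1))
3. [mul_one →] ((2 * 1) * 1)  →  (2 * 1);  E = ((- (- a)) * (2 * 1))
4. [mul_one →] (2 * 1)  →  2;  E = ((- (- a)) * 2)
5. [neg_neg →] (- (- a))  →  a;  cost 5 ≤ 5, done

(a * 2)   [cost 5]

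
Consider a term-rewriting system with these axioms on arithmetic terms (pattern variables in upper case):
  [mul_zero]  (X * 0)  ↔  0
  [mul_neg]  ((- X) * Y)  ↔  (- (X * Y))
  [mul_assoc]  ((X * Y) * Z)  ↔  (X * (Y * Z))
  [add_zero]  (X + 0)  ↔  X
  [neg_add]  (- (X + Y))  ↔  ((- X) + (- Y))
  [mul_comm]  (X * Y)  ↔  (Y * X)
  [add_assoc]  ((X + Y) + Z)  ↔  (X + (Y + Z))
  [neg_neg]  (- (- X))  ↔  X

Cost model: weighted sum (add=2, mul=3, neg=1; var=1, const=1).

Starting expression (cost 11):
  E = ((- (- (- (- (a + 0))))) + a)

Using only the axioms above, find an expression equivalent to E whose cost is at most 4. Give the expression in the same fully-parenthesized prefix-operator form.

(a + a)   [cost 4]

step 1: neg_neg (→) rewrites (- (- (a + 0))) into (a + 0), now ((- (- (a + 0))) + a)
step 2: add_zero (→) rewrites (a + 0) into a, now ((- (- a)) + a)
step 3: neg_neg (→) rewrites (- (- a)) into a, reaching cost 4 (bound 4)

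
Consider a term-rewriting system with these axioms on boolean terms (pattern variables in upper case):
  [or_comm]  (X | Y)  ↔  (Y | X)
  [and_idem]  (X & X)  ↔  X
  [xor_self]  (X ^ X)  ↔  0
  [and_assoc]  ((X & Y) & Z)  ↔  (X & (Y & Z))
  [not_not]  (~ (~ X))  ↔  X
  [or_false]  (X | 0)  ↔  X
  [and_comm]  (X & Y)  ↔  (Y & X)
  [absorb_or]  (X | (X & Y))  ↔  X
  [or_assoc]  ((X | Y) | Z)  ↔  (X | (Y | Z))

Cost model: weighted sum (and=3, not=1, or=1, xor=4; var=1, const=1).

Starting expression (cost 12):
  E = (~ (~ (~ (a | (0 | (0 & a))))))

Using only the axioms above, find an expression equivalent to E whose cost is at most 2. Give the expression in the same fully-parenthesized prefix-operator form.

(1) (0 | (0 & a))  =[absorb_or →]=  0    ⊢ (~ (~ (~ (a | 0))))
(2) (~ (~ (a | 0)))  =[not_not →]=  (a | 0)    ⊢ (~ (a | 0))
(3) (a | 0)  =[or_false →]=  a    ⊢ cost 2, within 2

(~ a)   [cost 2]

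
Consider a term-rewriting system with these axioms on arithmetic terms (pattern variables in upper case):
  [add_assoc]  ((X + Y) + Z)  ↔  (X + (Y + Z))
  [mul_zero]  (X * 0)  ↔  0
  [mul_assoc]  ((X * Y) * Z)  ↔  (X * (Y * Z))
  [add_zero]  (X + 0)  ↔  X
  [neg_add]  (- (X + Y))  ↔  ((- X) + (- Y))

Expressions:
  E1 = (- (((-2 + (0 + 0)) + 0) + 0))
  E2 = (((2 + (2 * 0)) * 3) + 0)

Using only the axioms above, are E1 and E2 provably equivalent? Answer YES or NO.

The axioms are sound identities: if E1 ↔* E2 then E1 and E2 evaluate identically under any assignment.
Under the empty assignment (no variables occur): E1 evaluates to 2, E2 to 6. Distinct ⇒ no rewrite sequence connects them.

NO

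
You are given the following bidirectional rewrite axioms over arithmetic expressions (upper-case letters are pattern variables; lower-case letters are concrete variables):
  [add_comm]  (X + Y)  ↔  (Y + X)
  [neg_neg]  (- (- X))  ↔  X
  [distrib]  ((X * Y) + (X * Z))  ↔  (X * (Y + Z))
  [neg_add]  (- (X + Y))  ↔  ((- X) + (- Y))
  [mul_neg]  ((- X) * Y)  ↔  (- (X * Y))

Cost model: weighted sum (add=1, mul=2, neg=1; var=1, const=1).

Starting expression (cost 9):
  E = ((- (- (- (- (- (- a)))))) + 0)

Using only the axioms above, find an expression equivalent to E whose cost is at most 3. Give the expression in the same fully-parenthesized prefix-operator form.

1. [neg_neg →] (- (- (- (- (- (- a))))))  →  (- (- (- (- a))));  E = ((- (- (- (- a)))) + 0)
2. [neg_neg →] (- (- (- (- a))))  →  (- (- a));  E = ((- (- a)) + 0)
3. [neg_neg →] (- (- a))  →  a;  cost 3 ≤ 3, done

(a + 0)   [cost 3]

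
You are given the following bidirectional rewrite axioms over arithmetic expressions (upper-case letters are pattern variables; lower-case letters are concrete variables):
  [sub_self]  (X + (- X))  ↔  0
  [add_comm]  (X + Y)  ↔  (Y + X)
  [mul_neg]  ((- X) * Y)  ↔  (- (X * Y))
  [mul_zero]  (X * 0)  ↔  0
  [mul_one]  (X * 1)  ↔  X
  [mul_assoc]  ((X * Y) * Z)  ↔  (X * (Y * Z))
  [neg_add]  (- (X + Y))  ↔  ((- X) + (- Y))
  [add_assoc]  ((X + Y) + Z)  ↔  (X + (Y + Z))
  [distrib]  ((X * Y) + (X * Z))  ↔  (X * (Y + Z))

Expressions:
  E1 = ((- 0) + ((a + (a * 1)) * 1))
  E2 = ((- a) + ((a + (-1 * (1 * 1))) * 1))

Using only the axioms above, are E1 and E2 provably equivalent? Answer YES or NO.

The axioms are sound identities: if E1 ↔* E2 then E1 and E2 evaluate identically under any assignment.
Under a=0: E1 evaluates to 0, E2 to -1. Distinct ⇒ no rewrite sequence connects them.

NO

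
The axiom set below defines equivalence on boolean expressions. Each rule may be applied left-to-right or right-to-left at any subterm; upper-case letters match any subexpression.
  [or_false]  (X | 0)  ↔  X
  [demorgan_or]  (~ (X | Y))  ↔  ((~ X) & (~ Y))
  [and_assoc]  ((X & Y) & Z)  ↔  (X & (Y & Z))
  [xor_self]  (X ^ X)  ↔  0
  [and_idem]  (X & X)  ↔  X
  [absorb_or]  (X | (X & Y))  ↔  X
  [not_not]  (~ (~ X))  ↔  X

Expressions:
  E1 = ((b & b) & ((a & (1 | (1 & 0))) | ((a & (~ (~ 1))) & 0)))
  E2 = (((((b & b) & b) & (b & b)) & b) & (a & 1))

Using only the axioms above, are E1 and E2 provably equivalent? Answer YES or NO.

YES

(1) (1 | (1 & 0))  =[absorb_or →]=  1    ⊢ ((b & b) & ((a & 1) | ((a & (~ (~ 1))) & 0)))
(2) (~ (~ 1))  =[not_not →]=  1    ⊢ ((b & b) & ((a & 1) | ((a & 1) & 0)))
(3) ((a & 1) | ((a & 1) & 0))  =[absorb_or →]=  (a & 1)    ⊢ ((b & b) & (a & 1))
(4) b  =[and_idem ←]=  (b & b)    ⊢ (((b & b) & b) & (a & 1))
(5) ((b & b) & b)  =[and_idem ←]=  (((b & b) & b) & ((b & b) & b))    ⊢ ((((b & b) & b) & ((b & b) & b)) & (a & 1))
(6) (((b & b) & b) & ((b & b) & b))  =[and_assoc ←]=  ((((b & b) & b) & (b & b)) & b)    ⊢ E2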